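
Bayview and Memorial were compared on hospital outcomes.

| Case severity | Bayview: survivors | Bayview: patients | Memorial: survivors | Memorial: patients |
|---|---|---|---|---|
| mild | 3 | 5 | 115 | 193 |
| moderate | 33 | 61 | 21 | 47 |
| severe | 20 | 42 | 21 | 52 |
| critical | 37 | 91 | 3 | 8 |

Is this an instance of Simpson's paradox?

Yes

Mild: Bayview 3/5 = 60.0%, Memorial 115/193 = 59.6% → Bayview
Moderate: Bayview 33/61 = 54.1%, Memorial 21/47 = 44.7% → Bayview
Severe: Bayview 20/42 = 47.6%, Memorial 21/52 = 40.4% → Bayview
Critical: Bayview 37/91 = 40.7%, Memorial 3/8 = 37.5% → Bayview
Overall: Bayview 93/199 = 46.7%, Memorial 160/300 = 53.3% → Memorial
Bayview wins each case group but Memorial wins overall — the comparison reverses. Bayview's patients skew toward critical, which has a lower base rate.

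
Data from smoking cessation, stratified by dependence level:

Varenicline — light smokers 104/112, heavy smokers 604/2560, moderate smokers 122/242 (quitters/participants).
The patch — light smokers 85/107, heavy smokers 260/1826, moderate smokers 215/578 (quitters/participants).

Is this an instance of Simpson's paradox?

Light smokers: varenicline 104/112 = 92.9%, the patch 85/107 = 79.4% → varenicline
Heavy smokers: varenicline 604/2560 = 23.6%, the patch 260/1826 = 14.2% → varenicline
Moderate smokers: varenicline 122/242 = 50.4%, the patch 215/578 = 37.2% → varenicline
Overall: varenicline 830/2914 = 28.5%, the patch 560/2511 = 22.3% → varenicline
Varenicline wins overall and in every dependence group — no reversal.

No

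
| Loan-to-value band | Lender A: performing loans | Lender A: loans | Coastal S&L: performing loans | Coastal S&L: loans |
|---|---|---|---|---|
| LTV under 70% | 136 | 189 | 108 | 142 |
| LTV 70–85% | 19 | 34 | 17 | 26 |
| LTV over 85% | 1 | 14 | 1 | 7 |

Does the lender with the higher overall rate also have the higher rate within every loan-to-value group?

LTV under 70%: Lender A 136/189 = 72.0%, Coastal S&L 108/142 = 76.1% → Coastal S&L
LTV 70–85%: Lender A 19/34 = 55.9%, Coastal S&L 17/26 = 65.4% → Coastal S&L
LTV over 85%: Lender A 1/14 = 7.1%, Coastal S&L 1/7 = 14.3% → Coastal S&L
Overall: Lender A 156/237 = 65.8%, Coastal S&L 126/175 = 72.0% → Coastal S&L
Coastal S&L wins overall and in every loan-to-value group — no reversal.

Yes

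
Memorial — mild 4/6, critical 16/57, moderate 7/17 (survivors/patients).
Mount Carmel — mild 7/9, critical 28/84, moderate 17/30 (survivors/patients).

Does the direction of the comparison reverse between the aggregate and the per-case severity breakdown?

No

Mild: Memorial 4/6 = 66.7%, Mount Carmel 7/9 = 77.8% → Mount Carmel
Critical: Memorial 16/57 = 28.1%, Mount Carmel 28/84 = 33.3% → Mount Carmel
Moderate: Memorial 7/17 = 41.2%, Mount Carmel 17/30 = 56.7% → Mount Carmel
Overall: Memorial 27/80 = 33.8%, Mount Carmel 52/123 = 42.3% → Mount Carmel
Mount Carmel wins overall and in every case group — no reversal.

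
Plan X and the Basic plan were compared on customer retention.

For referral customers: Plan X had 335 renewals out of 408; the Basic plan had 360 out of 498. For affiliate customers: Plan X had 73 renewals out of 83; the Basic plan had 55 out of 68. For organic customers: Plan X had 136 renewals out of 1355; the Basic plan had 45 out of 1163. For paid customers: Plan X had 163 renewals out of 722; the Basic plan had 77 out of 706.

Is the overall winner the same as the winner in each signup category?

Yes

Referral: Plan X 335/408 = 82.1%, the Basic plan 360/498 = 72.3% → Plan X
Affiliate: Plan X 73/83 = 88.0%, the Basic plan 55/68 = 80.9% → Plan X
Organic: Plan X 136/1355 = 10.0%, the Basic plan 45/1163 = 3.9% → Plan X
Paid: Plan X 163/722 = 22.6%, the Basic plan 77/706 = 10.9% → Plan X
Overall: Plan X 707/2568 = 27.5%, the Basic plan 537/2435 = 22.1% → Plan X
Plan X wins overall and in every signup group — no reversal.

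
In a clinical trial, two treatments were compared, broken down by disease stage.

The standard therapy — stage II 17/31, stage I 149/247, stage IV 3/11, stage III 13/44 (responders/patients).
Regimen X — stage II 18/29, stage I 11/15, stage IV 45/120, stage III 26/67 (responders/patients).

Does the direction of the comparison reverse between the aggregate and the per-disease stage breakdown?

Yes

Stage II: the standard therapy 17/31 = 54.8%, Regimen X 18/29 = 62.1% → Regimen X
Stage I: the standard therapy 149/247 = 60.3%, Regimen X 11/15 = 73.3% → Regimen X
Stage IV: the standard therapy 3/11 = 27.3%, Regimen X 45/120 = 37.5% → Regimen X
Stage III: the standard therapy 13/44 = 29.5%, Regimen X 26/67 = 38.8% → Regimen X
Overall: the standard therapy 182/333 = 54.7%, Regimen X 100/231 = 43.3% → the standard therapy
Regimen X wins each disease group but the standard therapy wins overall — the comparison reverses. Regimen X's patients skew toward stage IV, which has a lower base rate.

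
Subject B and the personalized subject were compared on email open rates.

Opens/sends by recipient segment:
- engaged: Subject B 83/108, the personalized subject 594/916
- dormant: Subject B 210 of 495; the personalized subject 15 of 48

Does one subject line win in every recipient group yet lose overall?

Yes

Engaged: Subject B 83/108 = 76.9%, the personalized subject 594/916 = 64.8% → Subject B
Dormant: Subject B 210/495 = 42.4%, the personalized subject 15/48 = 31.2% → Subject B
Overall: Subject B 293/603 = 48.6%, the personalized subject 609/964 = 63.2% → the personalized subject
Subject B wins each recipient group but the personalized subject wins overall — the comparison reverses. Subject B's sends skew toward dormant, which has a lower base rate.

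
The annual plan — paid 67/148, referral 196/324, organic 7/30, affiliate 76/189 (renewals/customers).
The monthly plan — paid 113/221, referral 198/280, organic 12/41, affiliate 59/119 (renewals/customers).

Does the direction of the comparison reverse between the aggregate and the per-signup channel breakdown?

No

Paid: the annual plan 67/148 = 45.3%, the monthly plan 113/221 = 51.1% → the monthly plan
Referral: the annual plan 196/324 = 60.5%, the monthly plan 198/280 = 70.7% → the monthly plan
Organic: the annual plan 7/30 = 23.3%, the monthly plan 12/41 = 29.3% → the monthly plan
Affiliate: the annual plan 76/189 = 40.2%, the monthly plan 59/119 = 49.6% → the monthly plan
Overall: the annual plan 346/691 = 50.1%, the monthly plan 382/661 = 57.8% → the monthly plan
The monthly plan wins overall and in every signup group — no reversal.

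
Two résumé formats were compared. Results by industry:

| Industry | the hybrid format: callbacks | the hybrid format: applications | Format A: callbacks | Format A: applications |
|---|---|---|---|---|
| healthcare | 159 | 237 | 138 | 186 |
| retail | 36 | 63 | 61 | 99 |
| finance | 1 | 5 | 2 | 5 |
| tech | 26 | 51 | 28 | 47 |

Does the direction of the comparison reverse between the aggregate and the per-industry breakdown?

No

Healthcare: the hybrid format 159/237 = 67.1%, Format A 138/186 = 74.2% → Format A
Retail: the hybrid format 36/63 = 57.1%, Format A 61/99 = 61.6% → Format A
Finance: the hybrid format 1/5 = 20.0%, Format A 2/5 = 40.0% → Format A
Tech: the hybrid format 26/51 = 51.0%, Format A 28/47 = 59.6% → Format A
Overall: the hybrid format 222/356 = 62.4%, Format A 229/337 = 68.0% → Format A
Format A wins overall and in every industry group — no reversal.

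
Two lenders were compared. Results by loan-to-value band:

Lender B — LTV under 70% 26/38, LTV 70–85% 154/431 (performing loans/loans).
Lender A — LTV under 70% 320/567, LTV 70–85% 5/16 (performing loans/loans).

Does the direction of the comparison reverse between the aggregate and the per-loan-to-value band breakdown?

LTV under 70%: Lender B 26/38 = 68.4%, Lender A 320/567 = 56.4% → Lender B
LTV 70–85%: Lender B 154/431 = 35.7%, Lender A 5/16 = 31.2% → Lender B
Overall: Lender B 180/469 = 38.4%, Lender A 325/583 = 55.7% → Lender A
Lender B wins each loan-to-value group but Lender A wins overall — the comparison reverses. Lender B's loans skew toward LTV 70–85%, which has a lower base rate.

Yes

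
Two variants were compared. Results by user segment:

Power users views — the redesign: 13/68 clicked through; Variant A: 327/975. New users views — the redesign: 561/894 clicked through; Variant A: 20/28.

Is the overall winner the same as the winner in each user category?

Power users: the redesign 13/68 = 19.1%, Variant A 327/975 = 33.5% → Variant A
New users: the redesign 561/894 = 62.8%, Variant A 20/28 = 71.4% → Variant A
Overall: the redesign 574/962 = 59.7%, Variant A 347/1003 = 34.6% → the redesign
Variant A wins each user group but the redesign wins overall — the comparison reverses. Variant A's views skew toward power users, which has a lower base rate.

No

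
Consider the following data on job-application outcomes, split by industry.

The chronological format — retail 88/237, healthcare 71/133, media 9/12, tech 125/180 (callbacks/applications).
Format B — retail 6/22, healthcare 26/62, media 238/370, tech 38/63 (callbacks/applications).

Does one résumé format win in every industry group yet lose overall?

Retail: the chronological format 88/237 = 37.1%, Format B 6/22 = 27.3% → the chronological format
Healthcare: the chronological format 71/133 = 53.4%, Format B 26/62 = 41.9% → the chronological format
Media: the chronological format 9/12 = 75.0%, Format B 238/370 = 64.3% → the chronological format
Tech: the chronological format 125/180 = 69.4%, Format B 38/63 = 60.3% → the chronological format
Overall: the chronological format 293/562 = 52.1%, Format B 308/517 = 59.6% → Format B
The chronological format wins each industry group but Format B wins overall — the comparison reverses. The chronological format's applications skew toward retail, which has a lower base rate.

Yes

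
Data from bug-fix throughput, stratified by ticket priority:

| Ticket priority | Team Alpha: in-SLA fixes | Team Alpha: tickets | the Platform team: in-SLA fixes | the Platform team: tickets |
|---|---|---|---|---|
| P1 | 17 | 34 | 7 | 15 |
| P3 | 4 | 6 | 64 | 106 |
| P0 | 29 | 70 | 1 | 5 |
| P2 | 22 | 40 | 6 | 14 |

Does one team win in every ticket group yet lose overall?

P1: Team Alpha 17/34 = 50.0%, the Platform team 7/15 = 46.7% → Team Alpha
P3: Team Alpha 4/6 = 66.7%, the Platform team 64/106 = 60.4% → Team Alpha
P0: Team Alpha 29/70 = 41.4%, the Platform team 1/5 = 20.0% → Team Alpha
P2: Team Alpha 22/40 = 55.0%, the Platform team 6/14 = 42.9% → Team Alpha
Overall: Team Alpha 72/150 = 48.0%, the Platform team 78/140 = 55.7% → the Platform team
Team Alpha wins each ticket group but the Platform team wins overall — the comparison reverses. Team Alpha's tickets skew toward P0, which has a lower base rate.

Yes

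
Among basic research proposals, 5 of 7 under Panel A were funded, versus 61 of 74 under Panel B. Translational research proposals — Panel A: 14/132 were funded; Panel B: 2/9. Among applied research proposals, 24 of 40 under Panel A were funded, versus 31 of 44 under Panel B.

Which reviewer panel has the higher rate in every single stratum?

Panel B

Basic research: Panel A 5/7 = 71.4%, Panel B 61/74 = 82.4% → Panel B
Translational research: Panel A 14/132 = 10.6%, Panel B 2/9 = 22.2% → Panel B
Applied research: Panel A 24/40 = 60.0%, Panel B 31/44 = 70.5% → Panel B
Panel B has the higher rate in all 3 groups.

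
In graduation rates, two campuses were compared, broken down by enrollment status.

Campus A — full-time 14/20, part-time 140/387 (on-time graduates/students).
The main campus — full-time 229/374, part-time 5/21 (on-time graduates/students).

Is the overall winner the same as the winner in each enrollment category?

Full-time: Campus A 14/20 = 70.0%, the main campus 229/374 = 61.2% → Campus A
Part-time: Campus A 140/387 = 36.2%, the main campus 5/21 = 23.8% → Campus A
Overall: Campus A 154/407 = 37.8%, the main campus 234/395 = 59.2% → the main campus
Campus A wins each enrollment group but the main campus wins overall — the comparison reverses. Campus A's students skew toward part-time, which has a lower base rate.

No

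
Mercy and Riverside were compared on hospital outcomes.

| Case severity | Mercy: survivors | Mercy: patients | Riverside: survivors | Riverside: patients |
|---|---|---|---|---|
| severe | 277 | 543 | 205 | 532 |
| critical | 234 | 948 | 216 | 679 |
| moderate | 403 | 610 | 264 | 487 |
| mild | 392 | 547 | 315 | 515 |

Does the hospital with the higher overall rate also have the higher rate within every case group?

No

Severe: Mercy 277/543 = 51.0%, Riverside 205/532 = 38.5% → Mercy
Critical: Mercy 234/948 = 24.7%, Riverside 216/679 = 31.8% → Riverside
Moderate: Mercy 403/610 = 66.1%, Riverside 264/487 = 54.2% → Mercy
Mild: Mercy 392/547 = 71.7%, Riverside 315/515 = 61.2% → Mercy
Overall: Mercy 1306/2648 = 49.3%, Riverside 1000/2213 = 45.2% → Mercy
Neither sweeps: Mercy wins 3 of 4 groups, Riverside wins 1. Mercy wins overall but not every group — no Simpson reversal.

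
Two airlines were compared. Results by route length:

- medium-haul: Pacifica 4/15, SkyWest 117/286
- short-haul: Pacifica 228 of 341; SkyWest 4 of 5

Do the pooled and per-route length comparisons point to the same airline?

Medium-haul: Pacifica 4/15 = 26.7%, SkyWest 117/286 = 40.9% → SkyWest
Short-haul: Pacifica 228/341 = 66.9%, SkyWest 4/5 = 80.0% → SkyWest
Overall: Pacifica 232/356 = 65.2%, SkyWest 121/291 = 41.6% → Pacifica
SkyWest wins each route group but Pacifica wins overall — the comparison reverses. SkyWest's flights skew toward medium-haul, which has a lower base rate.

No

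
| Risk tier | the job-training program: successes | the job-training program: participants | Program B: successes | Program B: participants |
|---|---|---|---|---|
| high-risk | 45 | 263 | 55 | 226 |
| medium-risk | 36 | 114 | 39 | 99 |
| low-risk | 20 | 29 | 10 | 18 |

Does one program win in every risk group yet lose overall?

No

High-risk: the job-training program 45/263 = 17.1%, Program B 55/226 = 24.3% → Program B
Medium-risk: the job-training program 36/114 = 31.6%, Program B 39/99 = 39.4% → Program B
Low-risk: the job-training program 20/29 = 69.0%, Program B 10/18 = 55.6% → the job-training program
Overall: the job-training program 101/406 = 24.9%, Program B 104/343 = 30.3% → Program B
Neither sweeps: the job-training program wins 1 of 3 groups, Program B wins 2. Program B wins overall but not every group — no Simpson reversal.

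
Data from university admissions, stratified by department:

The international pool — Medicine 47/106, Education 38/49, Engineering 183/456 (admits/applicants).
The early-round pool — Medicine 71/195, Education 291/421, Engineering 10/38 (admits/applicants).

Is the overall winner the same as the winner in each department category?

Medicine: the international pool 47/106 = 44.3%, the early-round pool 71/195 = 36.4% → the international pool
Education: the international pool 38/49 = 77.6%, the early-round pool 291/421 = 69.1% → the international pool
Engineering: the international pool 183/456 = 40.1%, the early-round pool 10/38 = 26.3% → the international pool
Overall: the international pool 268/611 = 43.9%, the early-round pool 372/654 = 56.9% → the early-round pool
The international pool wins each department group but the early-round pool wins overall — the comparison reverses. The international pool's applicants skew toward Engineering, which has a lower base rate.

No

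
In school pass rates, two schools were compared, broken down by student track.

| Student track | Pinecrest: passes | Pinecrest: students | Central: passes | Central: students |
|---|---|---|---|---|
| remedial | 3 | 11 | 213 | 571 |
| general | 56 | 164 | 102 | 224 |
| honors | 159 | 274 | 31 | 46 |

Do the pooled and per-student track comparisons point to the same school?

Remedial: Pinecrest 3/11 = 27.3%, Central 213/571 = 37.3% → Central
General: Pinecrest 56/164 = 34.1%, Central 102/224 = 45.5% → Central
Honors: Pinecrest 159/274 = 58.0%, Central 31/46 = 67.4% → Central
Overall: Pinecrest 218/449 = 48.6%, Central 346/841 = 41.1% → Pinecrest
Central wins each student group but Pinecrest wins overall — the comparison reverses. Central's students skew toward remedial, which has a lower base rate.

No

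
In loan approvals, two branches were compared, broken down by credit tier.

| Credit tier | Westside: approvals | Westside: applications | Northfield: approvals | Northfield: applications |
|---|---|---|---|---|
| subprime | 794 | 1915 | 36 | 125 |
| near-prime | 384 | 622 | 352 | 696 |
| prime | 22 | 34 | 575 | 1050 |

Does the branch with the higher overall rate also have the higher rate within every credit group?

No

Subprime: Westside 794/1915 = 41.5%, Northfield 36/125 = 28.8% → Westside
Near-prime: Westside 384/622 = 61.7%, Northfield 352/696 = 50.6% → Westside
Prime: Westside 22/34 = 64.7%, Northfield 575/1050 = 54.8% → Westside
Overall: Westside 1200/2571 = 46.7%, Northfield 963/1871 = 51.5% → Northfield
Westside wins each credit group but Northfield wins overall — the comparison reverses. Westside's applications skew toward subprime, which has a lower base rate.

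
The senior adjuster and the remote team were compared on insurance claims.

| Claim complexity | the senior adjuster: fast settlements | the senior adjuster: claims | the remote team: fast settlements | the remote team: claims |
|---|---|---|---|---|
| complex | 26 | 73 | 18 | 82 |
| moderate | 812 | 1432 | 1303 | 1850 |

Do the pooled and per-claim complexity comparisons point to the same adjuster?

Complex: the senior adjuster 26/73 = 35.6%, the remote team 18/82 = 22.0% → the senior adjuster
Moderate: the senior adjuster 812/1432 = 56.7%, the remote team 1303/1850 = 70.4% → the remote team
Overall: the senior adjuster 838/1505 = 55.7%, the remote team 1321/1932 = 68.4% → the remote team
Neither sweeps: the senior adjuster wins 1 of 2 groups, the remote team wins 1. The remote team wins overall but not every group — no Simpson reversal.

No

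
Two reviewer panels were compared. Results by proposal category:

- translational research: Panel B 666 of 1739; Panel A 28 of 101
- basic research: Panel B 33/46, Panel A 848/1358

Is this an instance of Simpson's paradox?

Yes

Translational research: Panel B 666/1739 = 38.3%, Panel A 28/101 = 27.7% → Panel B
Basic research: Panel B 33/46 = 71.7%, Panel A 848/1358 = 62.4% → Panel B
Overall: Panel B 699/1785 = 39.2%, Panel A 876/1459 = 60.0% → Panel A
Panel B wins each proposal group but Panel A wins overall — the comparison reverses. Panel B's proposals skew toward translational research, which has a lower base rate.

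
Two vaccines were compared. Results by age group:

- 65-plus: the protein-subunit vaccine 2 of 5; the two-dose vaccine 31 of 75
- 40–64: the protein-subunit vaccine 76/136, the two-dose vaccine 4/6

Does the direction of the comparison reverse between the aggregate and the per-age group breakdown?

Yes

65-plus: the protein-subunit vaccine 2/5 = 40.0%, the two-dose vaccine 31/75 = 41.3% → the two-dose vaccine
40–64: the protein-subunit vaccine 76/136 = 55.9%, the two-dose vaccine 4/6 = 66.7% → the two-dose vaccine
Overall: the protein-subunit vaccine 78/141 = 55.3%, the two-dose vaccine 35/81 = 43.2% → the protein-subunit vaccine
The two-dose vaccine wins each age group but the protein-subunit vaccine wins overall — the comparison reverses. The two-dose vaccine's recipients skew toward 65-plus, which has a lower base rate.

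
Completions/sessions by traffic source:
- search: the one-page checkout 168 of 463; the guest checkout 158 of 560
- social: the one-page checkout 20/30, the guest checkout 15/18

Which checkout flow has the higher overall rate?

Search: the one-page checkout 168/463 = 36.3%, the guest checkout 158/560 = 28.2% → the one-page checkout
Social: the one-page checkout 20/30 = 66.7%, the guest checkout 15/18 = 83.3% → the guest checkout
Overall: the one-page checkout 188/493 = 38.1%, the guest checkout 173/578 = 29.9% → the one-page checkout
(Neither sweeps every traffic group, but the one-page checkout has the higher pooled rate.)

the one-page checkout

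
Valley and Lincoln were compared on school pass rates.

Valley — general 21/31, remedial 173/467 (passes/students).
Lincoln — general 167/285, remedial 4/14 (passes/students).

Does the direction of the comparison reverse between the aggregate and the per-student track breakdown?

General: Valley 21/31 = 67.7%, Lincoln 167/285 = 58.6% → Valley
Remedial: Valley 173/467 = 37.0%, Lincoln 4/14 = 28.6% → Valley
Overall: Valley 194/498 = 39.0%, Lincoln 171/299 = 57.2% → Lincoln
Valley wins each student group but Lincoln wins overall — the comparison reverses. Valley's students skew toward remedial, which has a lower base rate.

Yes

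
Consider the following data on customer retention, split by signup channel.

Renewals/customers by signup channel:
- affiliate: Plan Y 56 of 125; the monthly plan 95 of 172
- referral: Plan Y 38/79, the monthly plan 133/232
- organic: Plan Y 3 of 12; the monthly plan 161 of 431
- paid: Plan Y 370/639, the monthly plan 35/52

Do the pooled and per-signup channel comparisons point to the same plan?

No

Affiliate: Plan Y 56/125 = 44.8%, the monthly plan 95/172 = 55.2% → the monthly plan
Referral: Plan Y 38/79 = 48.1%, the monthly plan 133/232 = 57.3% → the monthly plan
Organic: Plan Y 3/12 = 25.0%, the monthly plan 161/431 = 37.4% → the monthly plan
Paid: Plan Y 370/639 = 57.9%, the monthly plan 35/52 = 67.3% → the monthly plan
Overall: Plan Y 467/855 = 54.6%, the monthly plan 424/887 = 47.8% → Plan Y
The monthly plan wins each signup group but Plan Y wins overall — the comparison reverses. The monthly plan's customers skew toward organic, which has a lower base rate.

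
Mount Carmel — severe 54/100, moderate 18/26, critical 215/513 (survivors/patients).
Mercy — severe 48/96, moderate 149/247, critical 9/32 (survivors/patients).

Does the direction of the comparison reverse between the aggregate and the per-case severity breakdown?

Severe: Mount Carmel 54/100 = 54.0%, Mercy 48/96 = 50.0% → Mount Carmel
Moderate: Mount Carmel 18/26 = 69.2%, Mercy 149/247 = 60.3% → Mount Carmel
Critical: Mount Carmel 215/513 = 41.9%, Mercy 9/32 = 28.1% → Mount Carmel
Overall: Mount Carmel 287/639 = 44.9%, Mercy 206/375 = 54.9% → Mercy
Mount Carmel wins each case group but Mercy wins overall — the comparison reverses. Mount Carmel's patients skew toward critical, which has a lower base rate.

Yes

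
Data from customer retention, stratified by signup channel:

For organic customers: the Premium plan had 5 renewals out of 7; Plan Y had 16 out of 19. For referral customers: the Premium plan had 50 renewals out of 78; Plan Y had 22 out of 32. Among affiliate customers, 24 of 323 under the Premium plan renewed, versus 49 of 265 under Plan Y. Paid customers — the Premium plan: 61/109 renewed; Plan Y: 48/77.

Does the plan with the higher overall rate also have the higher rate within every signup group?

Organic: the Premium plan 5/7 = 71.4%, Plan Y 16/19 = 84.2% → Plan Y
Referral: the Premium plan 50/78 = 64.1%, Plan Y 22/32 = 68.8% → Plan Y
Affiliate: the Premium plan 24/323 = 7.4%, Plan Y 49/265 = 18.5% → Plan Y
Paid: the Premium plan 61/109 = 56.0%, Plan Y 48/77 = 62.3% → Plan Y
Overall: the Premium plan 140/517 = 27.1%, Plan Y 135/393 = 34.4% → Plan Y
Plan Y wins overall and in every signup group — no reversal.

Yes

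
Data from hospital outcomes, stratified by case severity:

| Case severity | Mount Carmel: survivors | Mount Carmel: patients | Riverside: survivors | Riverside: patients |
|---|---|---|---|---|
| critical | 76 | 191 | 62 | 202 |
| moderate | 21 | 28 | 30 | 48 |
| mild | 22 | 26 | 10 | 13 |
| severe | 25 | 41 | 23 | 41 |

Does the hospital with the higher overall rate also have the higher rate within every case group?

Yes

Critical: Mount Carmel 76/191 = 39.8%, Riverside 62/202 = 30.7% → Mount Carmel
Moderate: Mount Carmel 21/28 = 75.0%, Riverside 30/48 = 62.5% → Mount Carmel
Mild: Mount Carmel 22/26 = 84.6%, Riverside 10/13 = 76.9% → Mount Carmel
Severe: Mount Carmel 25/41 = 61.0%, Riverside 23/41 = 56.1% → Mount Carmel
Overall: Mount Carmel 144/286 = 50.3%, Riverside 125/304 = 41.1% → Mount Carmel
Mount Carmel wins overall and in every case group — no reversal.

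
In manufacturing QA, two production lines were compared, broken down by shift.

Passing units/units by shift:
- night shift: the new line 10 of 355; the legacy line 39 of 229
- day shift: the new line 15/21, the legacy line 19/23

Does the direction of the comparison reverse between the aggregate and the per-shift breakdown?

No

Night shift: the new line 10/355 = 2.8%, the legacy line 39/229 = 17.0% → the legacy line
Day shift: the new line 15/21 = 71.4%, the legacy line 19/23 = 82.6% → the legacy line
Overall: the new line 25/376 = 6.6%, the legacy line 58/252 = 23.0% → the legacy line
The legacy line wins overall and in every shift group — no reversal.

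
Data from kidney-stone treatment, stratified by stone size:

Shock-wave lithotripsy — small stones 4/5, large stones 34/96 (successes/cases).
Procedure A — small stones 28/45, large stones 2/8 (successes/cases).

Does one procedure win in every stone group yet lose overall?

Yes

Small stones: shock-wave lithotripsy 4/5 = 80.0%, Procedure A 28/45 = 62.2% → shock-wave lithotripsy
Large stones: shock-wave lithotripsy 34/96 = 35.4%, Procedure A 2/8 = 25.0% → shock-wave lithotripsy
Overall: shock-wave lithotripsy 38/101 = 37.6%, Procedure A 30/53 = 56.6% → Procedure A
Shock-wave lithotripsy wins each stone group but Procedure A wins overall — the comparison reverses. Shock-wave lithotripsy's cases skew toward large stones, which has a lower base rate.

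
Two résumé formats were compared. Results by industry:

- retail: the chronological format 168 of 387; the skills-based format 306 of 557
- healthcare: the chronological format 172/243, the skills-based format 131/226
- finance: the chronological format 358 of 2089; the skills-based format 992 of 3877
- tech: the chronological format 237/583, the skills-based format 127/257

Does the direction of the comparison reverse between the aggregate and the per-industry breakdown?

Retail: the chronological format 168/387 = 43.4%, the skills-based format 306/557 = 54.9% → the skills-based format
Healthcare: the chronological format 172/243 = 70.8%, the skills-based format 131/226 = 58.0% → the chronological format
Finance: the chronological format 358/2089 = 17.1%, the skills-based format 992/3877 = 25.6% → the skills-based format
Tech: the chronological format 237/583 = 40.7%, the skills-based format 127/257 = 49.4% → the skills-based format
Overall: the chronological format 935/3302 = 28.3%, the skills-based format 1556/4917 = 31.6% → the skills-based format
Neither sweeps: the chronological format wins 1 of 4 groups, the skills-based format wins 3. The skills-based format wins overall but not every group — no Simpson reversal.

No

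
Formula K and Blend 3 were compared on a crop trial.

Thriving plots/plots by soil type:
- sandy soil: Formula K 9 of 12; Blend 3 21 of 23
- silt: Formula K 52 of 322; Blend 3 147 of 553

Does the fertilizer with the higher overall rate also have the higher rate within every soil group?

Yes

Sandy soil: Formula K 9/12 = 75.0%, Blend 3 21/23 = 91.3% → Blend 3
Silt: Formula K 52/322 = 16.1%, Blend 3 147/553 = 26.6% → Blend 3
Overall: Formula K 61/334 = 18.3%, Blend 3 168/576 = 29.2% → Blend 3
Blend 3 wins overall and in every soil group — no reversal.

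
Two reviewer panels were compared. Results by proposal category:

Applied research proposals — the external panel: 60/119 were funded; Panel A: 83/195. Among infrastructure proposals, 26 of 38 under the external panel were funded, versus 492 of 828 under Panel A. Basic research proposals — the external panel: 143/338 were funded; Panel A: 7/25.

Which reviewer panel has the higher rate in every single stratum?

the external panel

Applied research: the external panel 60/119 = 50.4%, Panel A 83/195 = 42.6% → the external panel
Infrastructure: the external panel 26/38 = 68.4%, Panel A 492/828 = 59.4% → the external panel
Basic research: the external panel 143/338 = 42.3%, Panel A 7/25 = 28.0% → the external panel
The external panel has the higher rate in all 3 groups.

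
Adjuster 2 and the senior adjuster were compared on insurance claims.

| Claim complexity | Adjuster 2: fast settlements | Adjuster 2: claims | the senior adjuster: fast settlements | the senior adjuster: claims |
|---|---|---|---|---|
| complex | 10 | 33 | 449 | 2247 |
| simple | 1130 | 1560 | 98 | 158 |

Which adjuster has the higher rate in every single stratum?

Complex: Adjuster 2 10/33 = 30.3%, the senior adjuster 449/2247 = 20.0% → Adjuster 2
Simple: Adjuster 2 1130/1560 = 72.4%, the senior adjuster 98/158 = 62.0% → Adjuster 2
Adjuster 2 has the higher rate in both groups.

Adjuster 2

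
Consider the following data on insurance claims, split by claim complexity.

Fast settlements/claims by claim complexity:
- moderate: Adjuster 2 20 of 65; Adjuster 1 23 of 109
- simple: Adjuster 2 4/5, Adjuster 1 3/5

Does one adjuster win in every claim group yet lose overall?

Moderate: Adjuster 2 20/65 = 30.8%, Adjuster 1 23/109 = 21.1% → Adjuster 2
Simple: Adjuster 2 4/5 = 80.0%, Adjuster 1 3/5 = 60.0% → Adjuster 2
Overall: Adjuster 2 24/70 = 34.3%, Adjuster 1 26/114 = 22.8% → Adjuster 2
Adjuster 2 wins overall and in every claim group — no reversal.

No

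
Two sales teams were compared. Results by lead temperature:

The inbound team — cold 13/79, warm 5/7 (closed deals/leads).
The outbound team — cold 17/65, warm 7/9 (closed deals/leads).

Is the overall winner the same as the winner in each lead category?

Yes

Cold: the inbound team 13/79 = 16.5%, the outbound team 17/65 = 26.2% → the outbound team
Warm: the inbound team 5/7 = 71.4%, the outbound team 7/9 = 77.8% → the outbound team
Overall: the inbound team 18/86 = 20.9%, the outbound team 24/74 = 32.4% → the outbound team
The outbound team wins overall and in every lead group — no reversal.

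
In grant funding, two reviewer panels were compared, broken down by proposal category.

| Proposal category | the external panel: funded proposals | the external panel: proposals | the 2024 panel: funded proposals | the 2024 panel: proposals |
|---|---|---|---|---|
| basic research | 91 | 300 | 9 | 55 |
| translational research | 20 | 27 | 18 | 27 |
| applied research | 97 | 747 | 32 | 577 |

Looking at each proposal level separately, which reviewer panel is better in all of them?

Basic research: the external panel 91/300 = 30.3%, the 2024 panel 9/55 = 16.4% → the external panel
Translational research: the external panel 20/27 = 74.1%, the 2024 panel 18/27 = 66.7% → the external panel
Applied research: the external panel 97/747 = 13.0%, the 2024 panel 32/577 = 5.5% → the external panel
The external panel has the higher rate in all 3 groups.

the external panel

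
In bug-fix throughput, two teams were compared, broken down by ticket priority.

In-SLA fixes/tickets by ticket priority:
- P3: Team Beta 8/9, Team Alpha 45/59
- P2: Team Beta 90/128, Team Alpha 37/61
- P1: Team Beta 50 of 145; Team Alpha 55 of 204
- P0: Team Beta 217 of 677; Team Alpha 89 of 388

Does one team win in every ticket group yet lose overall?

P3: Team Beta 8/9 = 88.9%, Team Alpha 45/59 = 76.3% → Team Beta
P2: Team Beta 90/128 = 70.3%, Team Alpha 37/61 = 60.7% → Team Beta
P1: Team Beta 50/145 = 34.5%, Team Alpha 55/204 = 27.0% → Team Beta
P0: Team Beta 217/677 = 32.1%, Team Alpha 89/388 = 22.9% → Team Beta
Overall: Team Beta 365/959 = 38.1%, Team Alpha 226/712 = 31.7% → Team Beta
Team Beta wins overall and in every ticket group — no reversal.

No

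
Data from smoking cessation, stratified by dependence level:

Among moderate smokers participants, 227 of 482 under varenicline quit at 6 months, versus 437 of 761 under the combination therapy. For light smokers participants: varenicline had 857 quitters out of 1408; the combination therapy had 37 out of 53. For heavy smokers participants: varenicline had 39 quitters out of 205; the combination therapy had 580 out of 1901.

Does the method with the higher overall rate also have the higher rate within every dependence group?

Moderate smokers: varenicline 227/482 = 47.1%, the combination therapy 437/761 = 57.4% → the combination therapy
Light smokers: varenicline 857/1408 = 60.9%, the combination therapy 37/53 = 69.8% → the combination therapy
Heavy smokers: varenicline 39/205 = 19.0%, the combination therapy 580/1901 = 30.5% → the combination therapy
Overall: varenicline 1123/2095 = 53.6%, the combination therapy 1054/2715 = 38.8% → varenicline
The combination therapy wins each dependence group but varenicline wins overall — the comparison reverses. The combination therapy's participants skew toward heavy smokers, which has a lower base rate.

No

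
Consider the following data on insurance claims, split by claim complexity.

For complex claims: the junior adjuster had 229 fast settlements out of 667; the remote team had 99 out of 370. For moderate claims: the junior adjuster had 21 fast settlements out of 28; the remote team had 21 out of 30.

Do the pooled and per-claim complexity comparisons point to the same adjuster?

Yes

Complex: the junior adjuster 229/667 = 34.3%, the remote team 99/370 = 26.8% → the junior adjuster
Moderate: the junior adjuster 21/28 = 75.0%, the remote team 21/30 = 70.0% → the junior adjuster
Overall: the junior adjuster 250/695 = 36.0%, the remote team 120/400 = 30.0% → the junior adjuster
The junior adjuster wins overall and in every claim group — no reversal.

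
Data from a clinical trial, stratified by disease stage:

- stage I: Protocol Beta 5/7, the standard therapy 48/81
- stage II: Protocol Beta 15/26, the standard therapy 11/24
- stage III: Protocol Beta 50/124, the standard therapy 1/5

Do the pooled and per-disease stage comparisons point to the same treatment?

No

Stage I: Protocol Beta 5/7 = 71.4%, the standard therapy 48/81 = 59.3% → Protocol Beta
Stage II: Protocol Beta 15/26 = 57.7%, the standard therapy 11/24 = 45.8% → Protocol Beta
Stage III: Protocol Beta 50/124 = 40.3%, the standard therapy 1/5 = 20.0% → Protocol Beta
Overall: Protocol Beta 70/157 = 44.6%, the standard therapy 60/110 = 54.5% → the standard therapy
Protocol Beta wins each disease group but the standard therapy wins overall — the comparison reverses. Protocol Beta's patients skew toward stage III, which has a lower base rate.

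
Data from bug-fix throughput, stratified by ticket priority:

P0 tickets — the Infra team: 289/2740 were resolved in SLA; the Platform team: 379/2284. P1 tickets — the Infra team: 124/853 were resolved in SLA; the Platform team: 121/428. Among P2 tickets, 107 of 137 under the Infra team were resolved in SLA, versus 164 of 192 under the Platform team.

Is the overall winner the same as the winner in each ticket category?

Yes

P0: the Infra team 289/2740 = 10.5%, the Platform team 379/2284 = 16.6% → the Platform team
P1: the Infra team 124/853 = 14.5%, the Platform team 121/428 = 28.3% → the Platform team
P2: the Infra team 107/137 = 78.1%, the Platform team 164/192 = 85.4% → the Platform team
Overall: the Infra team 520/3730 = 13.9%, the Platform team 664/2904 = 22.9% → the Platform team
The Platform team wins overall and in every ticket group — no reversal.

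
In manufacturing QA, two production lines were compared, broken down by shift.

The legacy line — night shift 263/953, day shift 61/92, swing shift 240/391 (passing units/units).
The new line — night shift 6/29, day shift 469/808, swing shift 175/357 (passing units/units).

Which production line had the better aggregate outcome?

the new line

Night shift: the legacy line 263/953 = 27.6%, the new line 6/29 = 20.7% → the legacy line
Day shift: the legacy line 61/92 = 66.3%, the new line 469/808 = 58.0% → the legacy line
Swing shift: the legacy line 240/391 = 61.4%, the new line 175/357 = 49.0% → the legacy line
Overall: the legacy line 564/1436 = 39.3%, the new line 650/1194 = 54.4% → the new line
(The legacy line wins every shift group but the new line wins overall — the legacy line's units skew toward the low-rate night shift group.)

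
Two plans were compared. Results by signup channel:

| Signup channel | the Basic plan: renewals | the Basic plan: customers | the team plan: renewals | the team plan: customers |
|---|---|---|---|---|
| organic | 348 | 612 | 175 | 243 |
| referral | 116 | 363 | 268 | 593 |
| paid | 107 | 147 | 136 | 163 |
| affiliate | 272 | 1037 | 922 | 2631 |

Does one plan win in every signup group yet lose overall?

Organic: the Basic plan 348/612 = 56.9%, the team plan 175/243 = 72.0% → the team plan
Referral: the Basic plan 116/363 = 32.0%, the team plan 268/593 = 45.2% → the team plan
Paid: the Basic plan 107/147 = 72.8%, the team plan 136/163 = 83.4% → the team plan
Affiliate: the Basic plan 272/1037 = 26.2%, the team plan 922/2631 = 35.0% → the team plan
Overall: the Basic plan 843/2159 = 39.0%, the team plan 1501/3630 = 41.3% → the team plan
The team plan wins overall and in every signup group — no reversal.

No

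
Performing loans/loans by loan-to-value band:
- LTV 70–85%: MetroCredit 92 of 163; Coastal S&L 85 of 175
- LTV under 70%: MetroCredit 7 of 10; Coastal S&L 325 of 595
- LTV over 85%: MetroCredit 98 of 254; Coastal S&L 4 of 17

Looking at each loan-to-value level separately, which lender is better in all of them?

MetroCredit

LTV 70–85%: MetroCredit 92/163 = 56.4%, Coastal S&L 85/175 = 48.6% → MetroCredit
LTV under 70%: MetroCredit 7/10 = 70.0%, Coastal S&L 325/595 = 54.6% → MetroCredit
LTV over 85%: MetroCredit 98/254 = 38.6%, Coastal S&L 4/17 = 23.5% → MetroCredit
MetroCredit has the higher rate in all 3 groups.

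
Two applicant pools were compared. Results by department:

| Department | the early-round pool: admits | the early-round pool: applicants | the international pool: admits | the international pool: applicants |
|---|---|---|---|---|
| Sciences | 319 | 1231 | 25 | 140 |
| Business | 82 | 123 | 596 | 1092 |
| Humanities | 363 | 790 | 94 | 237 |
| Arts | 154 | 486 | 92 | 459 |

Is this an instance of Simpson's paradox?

Sciences: the early-round pool 319/1231 = 25.9%, the international pool 25/140 = 17.9% → the early-round pool
Business: the early-round pool 82/123 = 66.7%, the international pool 596/1092 = 54.6% → the early-round pool
Humanities: the early-round pool 363/790 = 45.9%, the international pool 94/237 = 39.7% → the early-round pool
Arts: the early-round pool 154/486 = 31.7%, the international pool 92/459 = 20.0% → the early-round pool
Overall: the early-round pool 918/2630 = 34.9%, the international pool 807/1928 = 41.9% → the international pool
The early-round pool wins each department group but the international pool wins overall — the comparison reverses. The early-round pool's applicants skew toward Sciences, which has a lower base rate.

Yes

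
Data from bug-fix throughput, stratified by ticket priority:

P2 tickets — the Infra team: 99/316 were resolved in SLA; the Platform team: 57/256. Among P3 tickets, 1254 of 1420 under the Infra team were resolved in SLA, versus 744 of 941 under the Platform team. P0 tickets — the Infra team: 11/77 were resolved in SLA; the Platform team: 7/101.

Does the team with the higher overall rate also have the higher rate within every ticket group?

Yes

P2: the Infra team 99/316 = 31.3%, the Platform team 57/256 = 22.3% → the Infra team
P3: the Infra team 1254/1420 = 88.3%, the Platform team 744/941 = 79.1% → the Infra team
P0: the Infra team 11/77 = 14.3%, the Platform team 7/101 = 6.9% → the Infra team
Overall: the Infra team 1364/1813 = 75.2%, the Platform team 808/1298 = 62.2% → the Infra team
The Infra team wins overall and in every ticket group — no reversal.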